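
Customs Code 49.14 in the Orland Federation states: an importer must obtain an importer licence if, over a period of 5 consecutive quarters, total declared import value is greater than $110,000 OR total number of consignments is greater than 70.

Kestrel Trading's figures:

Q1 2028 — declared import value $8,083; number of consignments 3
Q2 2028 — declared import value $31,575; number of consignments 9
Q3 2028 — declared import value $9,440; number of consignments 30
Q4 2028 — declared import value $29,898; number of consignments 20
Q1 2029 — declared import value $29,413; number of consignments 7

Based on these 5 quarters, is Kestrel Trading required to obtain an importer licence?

Total declared import value: $8,083 + $31,575 + $9,440 + $29,898 + $29,413 = $108,409 (≤ $110,000).
Total number of consignments: 3 + 9 + 30 + 20 + 7 = 69 (≤ 70).
The test is 'or': neither threshold is exceeded.

No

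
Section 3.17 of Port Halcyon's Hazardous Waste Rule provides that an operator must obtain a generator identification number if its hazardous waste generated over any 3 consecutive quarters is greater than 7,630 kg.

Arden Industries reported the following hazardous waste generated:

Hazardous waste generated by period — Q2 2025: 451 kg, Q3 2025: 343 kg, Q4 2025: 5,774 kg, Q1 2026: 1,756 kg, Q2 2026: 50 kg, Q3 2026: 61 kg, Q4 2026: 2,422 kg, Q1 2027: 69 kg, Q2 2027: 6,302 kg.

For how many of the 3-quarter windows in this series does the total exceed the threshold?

2

Q2 2025–Q4 2025: 451 kg + 343 kg + 5,774 kg = 6,568 kg (under)
Q3 2025–Q1 2026: 343 kg + 5,774 kg + 1,756 kg = 7,873 kg (over)
Q4 2025–Q2 2026: 5,774 kg + 1,756 kg + 50 kg = 7,580 kg (under)
Q1 2026–Q3 2026: 1,756 kg + 50 kg + 61 kg = 1,867 kg (under)
Q2 2026–Q4 2026: 50 kg + 61 kg + 2,422 kg = 2,533 kg (under)
Q3 2026–Q1 2027: 61 kg + 2,422 kg + 69 kg = 2,552 kg (under)
Q4 2026–Q2 2027: 2,422 kg + 69 kg + 6,302 kg = 8,793 kg (over)
2 windows exceed the threshold.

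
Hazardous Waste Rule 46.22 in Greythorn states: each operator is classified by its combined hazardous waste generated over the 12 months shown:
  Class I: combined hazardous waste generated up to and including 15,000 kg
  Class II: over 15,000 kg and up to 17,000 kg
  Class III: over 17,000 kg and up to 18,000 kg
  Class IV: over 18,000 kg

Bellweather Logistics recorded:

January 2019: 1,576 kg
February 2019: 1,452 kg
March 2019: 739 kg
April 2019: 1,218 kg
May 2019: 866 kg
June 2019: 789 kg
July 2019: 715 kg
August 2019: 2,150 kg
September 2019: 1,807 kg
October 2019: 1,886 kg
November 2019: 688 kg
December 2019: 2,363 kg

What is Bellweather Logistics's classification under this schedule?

Combined hazardous waste generated: 1,576 kg + 1,452 kg + 739 kg + 1,218 kg + 866 kg + 789 kg + 715 kg + 2,150 kg + 1,807 kg + 1,886 kg + 688 kg + 2,363 kg = 16,249 kg.
15,000 kg < 16,249 kg ≤ 17,000 kg, so Class II applies.

Class II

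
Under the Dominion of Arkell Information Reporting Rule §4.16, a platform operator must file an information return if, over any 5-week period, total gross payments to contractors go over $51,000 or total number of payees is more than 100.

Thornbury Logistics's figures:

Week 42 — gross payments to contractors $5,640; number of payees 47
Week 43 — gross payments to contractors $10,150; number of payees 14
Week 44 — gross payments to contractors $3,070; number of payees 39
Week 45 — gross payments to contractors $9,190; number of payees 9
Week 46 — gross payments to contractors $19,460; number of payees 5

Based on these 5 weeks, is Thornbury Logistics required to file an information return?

Yes

Total gross payments to contractors: $5,640 + $10,150 + $3,070 + $9,190 + $19,460 = $47,510 (≤ $51,000).
Total number of payees: 47 + 14 + 39 + 9 + 5 = 114 (> 100).
The test is 'or': at least one threshold is exceeded.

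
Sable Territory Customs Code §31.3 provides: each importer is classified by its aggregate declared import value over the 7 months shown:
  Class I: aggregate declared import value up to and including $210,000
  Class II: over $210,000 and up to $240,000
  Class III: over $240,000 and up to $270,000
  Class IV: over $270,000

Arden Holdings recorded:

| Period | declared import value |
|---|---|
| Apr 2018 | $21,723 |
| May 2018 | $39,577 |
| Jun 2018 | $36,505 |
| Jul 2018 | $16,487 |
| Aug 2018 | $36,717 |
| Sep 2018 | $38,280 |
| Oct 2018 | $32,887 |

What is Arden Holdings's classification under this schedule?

Aggregate declared import value: $21,723 + $39,577 + $36,505 + $16,487 + $36,717 + $38,280 + $32,887 = $222,176.
$210,000 < $222,176 ≤ $240,000, so Class II applies.

Class II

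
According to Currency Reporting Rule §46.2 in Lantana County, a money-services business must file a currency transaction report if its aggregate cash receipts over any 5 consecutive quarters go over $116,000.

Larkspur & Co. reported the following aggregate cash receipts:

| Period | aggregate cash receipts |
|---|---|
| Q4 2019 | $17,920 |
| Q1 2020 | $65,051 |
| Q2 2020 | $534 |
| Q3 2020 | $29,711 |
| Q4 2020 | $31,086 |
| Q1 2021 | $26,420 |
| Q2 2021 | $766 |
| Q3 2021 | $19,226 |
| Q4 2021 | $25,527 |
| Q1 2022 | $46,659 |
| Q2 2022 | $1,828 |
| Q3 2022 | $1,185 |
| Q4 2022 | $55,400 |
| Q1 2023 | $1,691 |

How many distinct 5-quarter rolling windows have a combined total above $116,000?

4

Q4 2019–Q4 2020: $17,920 + $65,051 + $534 + $29,711 + $31,086 = $144,302 (over)
Q1 2020–Q1 2021: $65,051 + $534 + $29,711 + $31,086 + $26,420 = $152,802 (over)
Q2 2020–Q2 2021: $534 + $29,711 + $31,086 + $26,420 + $766 = $88,517 (under)
Q3 2020–Q3 2021: $29,711 + $31,086 + $26,420 + $766 + $19,226 = $107,209 (under)
Q4 2020–Q4 2021: $31,086 + $26,420 + $766 + $19,226 + $25,527 = $103,025 (under)
Q1 2021–Q1 2022: $26,420 + $766 + $19,226 + $25,527 + $46,659 = $118,598 (over)
Q2 2021–Q2 2022: $766 + $19,226 + $25,527 + $46,659 + $1,828 = $94,006 (under)
Q3 2021–Q3 2022: $19,226 + $25,527 + $46,659 + $1,828 + $1,185 = $94,425 (under)
Q4 2021–Q4 2022: $25,527 + $46,659 + $1,828 + $1,185 + $55,400 = $130,599 (over)
Q1 2022–Q1 2023: $46,659 + $1,828 + $1,185 + $55,400 + $1,691 = $106,763 (under)
4 windows exceed the threshold.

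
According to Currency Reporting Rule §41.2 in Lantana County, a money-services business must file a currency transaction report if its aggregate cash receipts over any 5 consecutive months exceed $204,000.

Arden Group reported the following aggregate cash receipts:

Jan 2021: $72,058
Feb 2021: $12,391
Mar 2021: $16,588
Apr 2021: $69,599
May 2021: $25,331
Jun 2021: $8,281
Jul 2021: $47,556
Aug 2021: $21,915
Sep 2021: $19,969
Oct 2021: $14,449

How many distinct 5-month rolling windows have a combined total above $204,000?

0

Jan 2021–May 2021: $72,058 + $12,391 + $16,588 + $69,599 + $25,331 = $195,967 (under)
Feb 2021–Jun 2021: $12,391 + $16,588 + $69,599 + $25,331 + $8,281 = $132,190 (under)
Mar 2021–Jul 2021: $16,588 + $69,599 + $25,331 + $8,281 + $47,556 = $167,355 (under)
Apr 2021–Aug 2021: $69,599 + $25,331 + $8,281 + $47,556 + $21,915 = $172,682 (under)
May 2021–Sep 2021: $25,331 + $8,281 + $47,556 + $21,915 + $19,969 = $123,052 (under)
Jun 2021–Oct 2021: $8,281 + $47,556 + $21,915 + $19,969 + $14,449 = $112,170 (under)
0 windows exceed the threshold.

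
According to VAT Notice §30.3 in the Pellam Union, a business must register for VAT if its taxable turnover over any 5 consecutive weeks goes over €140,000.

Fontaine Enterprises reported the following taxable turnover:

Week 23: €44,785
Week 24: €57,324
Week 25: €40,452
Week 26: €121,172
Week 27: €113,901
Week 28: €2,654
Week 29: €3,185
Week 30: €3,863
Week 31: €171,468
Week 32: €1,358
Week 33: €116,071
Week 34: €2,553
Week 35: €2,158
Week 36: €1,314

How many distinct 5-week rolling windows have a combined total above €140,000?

9

Week 23–Week 27: €44,785 + €57,324 + €40,452 + €121,172 + €113,901 = €377,634 (over)
Week 24–Week 28: €57,324 + €40,452 + €121,172 + €113,901 + €2,654 = €335,503 (over)
Week 25–Week 29: €40,452 + €121,172 + €113,901 + €2,654 + €3,185 = €281,364 (over)
Week 26–Week 30: €121,172 + €113,901 + €2,654 + €3,185 + €3,863 = €244,775 (over)
Week 27–Week 31: €113,901 + €2,654 + €3,185 + €3,863 + €171,468 = €295,071 (over)
Week 28–Week 32: €2,654 + €3,185 + €3,863 + €171,468 + €1,358 = €182,528 (over)
Week 29–Week 33: €3,185 + €3,863 + €171,468 + €1,358 + €116,071 = €295,945 (over)
Week 30–Week 34: €3,863 + €171,468 + €1,358 + €116,071 + €2,553 = €295,313 (over)
Week 31–Week 35: €171,468 + €1,358 + €116,071 + €2,553 + €2,158 = €293,608 (over)
Week 32–Week 36: €1,358 + €116,071 + €2,553 + €2,158 + €1,314 = €123,454 (under)
9 windows exceed the threshold.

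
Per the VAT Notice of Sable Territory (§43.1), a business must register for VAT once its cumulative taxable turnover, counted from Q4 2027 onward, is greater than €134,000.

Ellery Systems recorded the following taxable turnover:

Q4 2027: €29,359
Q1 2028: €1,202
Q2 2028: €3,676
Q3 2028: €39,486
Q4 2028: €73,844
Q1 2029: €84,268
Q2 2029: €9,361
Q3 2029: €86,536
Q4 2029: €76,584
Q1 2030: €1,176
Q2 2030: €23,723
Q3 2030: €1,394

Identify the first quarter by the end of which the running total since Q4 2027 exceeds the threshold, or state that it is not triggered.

Through Q4 2027: €29,359
Through Q1 2028: €30,561
Through Q2 2028: €34,237
Through Q3 2028: €73,723
Through Q4 2028: €147,567 ← exceeds threshold

Q4 2028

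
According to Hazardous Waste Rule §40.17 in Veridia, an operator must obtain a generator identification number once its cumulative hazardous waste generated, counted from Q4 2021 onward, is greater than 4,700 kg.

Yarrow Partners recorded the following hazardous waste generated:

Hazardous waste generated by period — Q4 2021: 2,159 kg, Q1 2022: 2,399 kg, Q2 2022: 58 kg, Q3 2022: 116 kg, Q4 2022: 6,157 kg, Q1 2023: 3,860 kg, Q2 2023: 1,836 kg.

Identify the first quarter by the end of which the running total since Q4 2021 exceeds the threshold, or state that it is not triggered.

Q3 2022

Through Q4 2021: 2,159 kg
Through Q1 2022: 4,558 kg
Through Q2 2022: 4,616 kg
Through Q3 2022: 4,732 kg ← exceeds threshold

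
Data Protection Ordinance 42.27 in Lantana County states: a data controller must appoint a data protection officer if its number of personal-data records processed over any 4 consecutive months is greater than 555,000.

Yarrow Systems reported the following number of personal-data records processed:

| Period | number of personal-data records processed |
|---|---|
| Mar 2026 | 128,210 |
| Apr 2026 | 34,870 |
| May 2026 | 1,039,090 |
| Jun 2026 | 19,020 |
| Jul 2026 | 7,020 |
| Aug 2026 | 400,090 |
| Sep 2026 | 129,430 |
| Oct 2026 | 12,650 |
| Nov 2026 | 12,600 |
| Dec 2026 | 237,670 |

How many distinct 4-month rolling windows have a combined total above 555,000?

4

Mar 2026–Jun 2026: 128,210 + 34,870 + 1,039,090 + 19,020 = 1,221,190 (over)
Apr 2026–Jul 2026: 34,870 + 1,039,090 + 19,020 + 7,020 = 1,100,000 (over)
May 2026–Aug 2026: 1,039,090 + 19,020 + 7,020 + 400,090 = 1,465,220 (over)
Jun 2026–Sep 2026: 19,020 + 7,020 + 400,090 + 129,430 = 555,560 (over)
Jul 2026–Oct 2026: 7,020 + 400,090 + 129,430 + 12,650 = 549,190 (under)
Aug 2026–Nov 2026: 400,090 + 129,430 + 12,650 + 12,600 = 554,770 (under)
Sep 2026–Dec 2026: 129,430 + 12,650 + 12,600 + 237,670 = 392,350 (under)
4 windows exceed the threshold.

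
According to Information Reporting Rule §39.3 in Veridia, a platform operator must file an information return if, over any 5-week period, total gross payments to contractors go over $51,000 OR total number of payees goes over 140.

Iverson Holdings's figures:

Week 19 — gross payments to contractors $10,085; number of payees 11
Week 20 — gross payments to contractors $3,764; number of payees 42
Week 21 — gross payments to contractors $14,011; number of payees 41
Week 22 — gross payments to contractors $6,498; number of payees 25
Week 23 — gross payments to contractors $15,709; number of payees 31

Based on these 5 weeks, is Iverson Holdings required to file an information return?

Total gross payments to contractors: $10,085 + $3,764 + $14,011 + $6,498 + $15,709 = $50,067 (≤ $51,000).
Total number of payees: 11 + 42 + 41 + 25 + 31 = 150 (> 140).
The test is 'or': at least one threshold is exceeded.

Yes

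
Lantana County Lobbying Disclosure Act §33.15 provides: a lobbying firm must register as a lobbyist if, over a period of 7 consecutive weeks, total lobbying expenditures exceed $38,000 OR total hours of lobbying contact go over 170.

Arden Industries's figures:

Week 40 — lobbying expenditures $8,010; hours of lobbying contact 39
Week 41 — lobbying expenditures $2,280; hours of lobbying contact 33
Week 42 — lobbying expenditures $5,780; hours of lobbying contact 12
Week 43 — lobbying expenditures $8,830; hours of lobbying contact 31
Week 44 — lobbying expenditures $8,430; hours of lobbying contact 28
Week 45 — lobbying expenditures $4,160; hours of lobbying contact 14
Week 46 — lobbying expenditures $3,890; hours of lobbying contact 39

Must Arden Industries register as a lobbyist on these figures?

Total lobbying expenditures: $8,010 + $2,280 + $5,780 + $8,830 + $8,430 + $4,160 + $3,890 = $41,380 (> $38,000).
Total hours of lobbying contact: 39 + 33 + 12 + 31 + 28 + 14 + 39 = 196 (> 170).
The test is 'or': at least one threshold is exceeded.

Yes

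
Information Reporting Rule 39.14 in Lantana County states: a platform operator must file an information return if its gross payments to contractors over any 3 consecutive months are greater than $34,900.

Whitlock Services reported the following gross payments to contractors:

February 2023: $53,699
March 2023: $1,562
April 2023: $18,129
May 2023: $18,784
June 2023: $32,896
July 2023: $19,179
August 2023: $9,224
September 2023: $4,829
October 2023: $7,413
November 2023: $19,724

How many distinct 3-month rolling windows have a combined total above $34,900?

February 2023–April 2023: $53,699 + $1,562 + $18,129 = $73,390 (over)
March 2023–May 2023: $1,562 + $18,129 + $18,784 = $38,475 (over)
April 2023–June 2023: $18,129 + $18,784 + $32,896 = $69,809 (over)
May 2023–July 2023: $18,784 + $32,896 + $19,179 = $70,859 (over)
June 2023–August 2023: $32,896 + $19,179 + $9,224 = $61,299 (over)
July 2023–September 2023: $19,179 + $9,224 + $4,829 = $33,232 (under)
August 2023–October 2023: $9,224 + $4,829 + $7,413 = $21,466 (under)
September 2023–November 2023: $4,829 + $7,413 + $19,724 = $31,966 (under)
5 windows exceed the threshold.

5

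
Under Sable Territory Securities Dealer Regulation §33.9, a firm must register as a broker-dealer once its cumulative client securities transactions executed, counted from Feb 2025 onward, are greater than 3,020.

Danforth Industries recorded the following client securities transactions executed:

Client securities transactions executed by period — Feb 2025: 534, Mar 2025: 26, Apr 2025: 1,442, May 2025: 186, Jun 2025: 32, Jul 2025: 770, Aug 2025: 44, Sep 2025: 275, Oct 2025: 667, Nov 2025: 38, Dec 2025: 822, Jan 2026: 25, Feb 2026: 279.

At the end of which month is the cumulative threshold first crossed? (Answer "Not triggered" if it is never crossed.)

Through Feb 2025: 534
Through Mar 2025: 560
Through Apr 2025: 2,002
Through May 2025: 2,188
Through Jun 2025: 2,220
Through Jul 2025: 2,990
Through Aug 2025: 3,034 ← exceeds threshold

Aug 2025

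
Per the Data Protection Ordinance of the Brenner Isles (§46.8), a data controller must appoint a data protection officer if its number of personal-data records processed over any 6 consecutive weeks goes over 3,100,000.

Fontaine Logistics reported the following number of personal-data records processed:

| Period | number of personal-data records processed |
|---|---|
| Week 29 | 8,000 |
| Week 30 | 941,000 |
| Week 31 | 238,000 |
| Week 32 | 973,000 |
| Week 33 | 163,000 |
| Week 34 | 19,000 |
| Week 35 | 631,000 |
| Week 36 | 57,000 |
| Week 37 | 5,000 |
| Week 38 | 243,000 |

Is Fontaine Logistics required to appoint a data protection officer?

No

Week 29–Week 34: 8,000 + 941,000 + 238,000 + 973,000 + 163,000 + 19,000 = 2,342,000 (under)
Week 30–Week 35: 941,000 + 238,000 + 973,000 + 163,000 + 19,000 + 631,000 = 2,965,000 (under)
Week 31–Week 36: 238,000 + 973,000 + 163,000 + 19,000 + 631,000 + 57,000 = 2,081,000 (under)
Week 32–Week 37: 973,000 + 163,000 + 19,000 + 631,000 + 57,000 + 5,000 = 1,848,000 (under)
Week 33–Week 38: 163,000 + 19,000 + 631,000 + 57,000 + 5,000 + 243,000 = 1,118,000 (under)
No window exceeds 3,100,000.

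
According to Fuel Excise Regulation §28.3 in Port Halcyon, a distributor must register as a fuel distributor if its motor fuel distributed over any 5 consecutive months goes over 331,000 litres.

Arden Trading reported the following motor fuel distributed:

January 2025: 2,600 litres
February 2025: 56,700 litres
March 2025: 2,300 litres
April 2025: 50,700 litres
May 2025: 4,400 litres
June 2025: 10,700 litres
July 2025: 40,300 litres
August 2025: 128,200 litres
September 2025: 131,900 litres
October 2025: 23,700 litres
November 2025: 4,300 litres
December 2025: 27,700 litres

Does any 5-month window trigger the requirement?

January 2025–May 2025: 2,600 litres + 56,700 litres + 2,300 litres + 50,700 litres + 4,400 litres = 116,700 litres (under)
February 2025–June 2025: 56,700 litres + 2,300 litres + 50,700 litres + 4,400 litres + 10,700 litres = 124,800 litres (under)
March 2025–July 2025: 2,300 litres + 50,700 litres + 4,400 litres + 10,700 litres + 40,300 litres = 108,400 litres (under)
April 2025–August 2025: 50,700 litres + 4,400 litres + 10,700 litres + 40,300 litres + 128,200 litres = 234,300 litres (under)
May 2025–September 2025: 4,400 litres + 10,700 litres + 40,300 litres + 128,200 litres + 131,900 litres = 315,500 litres (under)
June 2025–October 2025: 10,700 litres + 40,300 litres + 128,200 litres + 131,900 litres + 23,700 litres = 334,800 litres (over)
July 2025–November 2025: 40,300 litres + 128,200 litres + 131,900 litres + 23,700 litres + 4,300 litres = 328,400 litres (under)
August 2025–December 2025: 128,200 litres + 131,900 litres + 23,700 litres + 4,300 litres + 27,700 litres = 315,800 litres (under)
At least one window exceeds 331,000 litres.

Yes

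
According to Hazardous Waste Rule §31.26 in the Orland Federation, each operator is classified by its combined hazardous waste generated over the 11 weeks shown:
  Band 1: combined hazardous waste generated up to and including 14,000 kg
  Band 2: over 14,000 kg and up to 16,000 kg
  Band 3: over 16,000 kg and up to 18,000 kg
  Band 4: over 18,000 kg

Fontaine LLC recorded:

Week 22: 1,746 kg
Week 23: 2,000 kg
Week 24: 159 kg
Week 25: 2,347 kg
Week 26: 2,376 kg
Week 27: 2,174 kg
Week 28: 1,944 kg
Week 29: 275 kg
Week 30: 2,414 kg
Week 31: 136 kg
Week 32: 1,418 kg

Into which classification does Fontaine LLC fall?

Band 3

Combined hazardous waste generated: 1,746 kg + 2,000 kg + 159 kg + 2,347 kg + 2,376 kg + 2,174 kg + 1,944 kg + 275 kg + 2,414 kg + 136 kg + 1,418 kg = 16,989 kg.
16,000 kg < 16,989 kg ≤ 18,000 kg, so Band 3 applies.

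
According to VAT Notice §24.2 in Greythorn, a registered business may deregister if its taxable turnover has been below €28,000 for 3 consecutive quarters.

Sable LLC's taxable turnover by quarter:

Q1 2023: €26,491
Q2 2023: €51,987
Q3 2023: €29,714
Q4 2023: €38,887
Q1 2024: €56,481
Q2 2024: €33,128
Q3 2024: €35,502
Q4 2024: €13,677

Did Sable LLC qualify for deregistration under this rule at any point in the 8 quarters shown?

No

Quarters below €28,000: Q1 2023, Q4 2024.
Longest run of consecutive quarters below the threshold: 1.
1 < 3, so Sable LLC never became eligible.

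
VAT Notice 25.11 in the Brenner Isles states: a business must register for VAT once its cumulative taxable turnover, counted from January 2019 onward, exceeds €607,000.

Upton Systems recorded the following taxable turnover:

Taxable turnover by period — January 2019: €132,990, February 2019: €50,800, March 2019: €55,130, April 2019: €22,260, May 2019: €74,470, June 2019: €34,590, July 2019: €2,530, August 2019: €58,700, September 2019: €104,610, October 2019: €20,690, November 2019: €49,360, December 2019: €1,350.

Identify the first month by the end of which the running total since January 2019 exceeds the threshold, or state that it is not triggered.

Through January 2019: €132,990
Through February 2019: €183,790
Through March 2019: €238,920
Through April 2019: €261,180
Through May 2019: €335,650
Through June 2019: €370,240
Through July 2019: €372,770
Through August 2019: €431,470
Through September 2019: €536,080
Through October 2019: €556,770
Through November 2019: €606,130
Through December 2019: €607,480 ← exceeds threshold

December 2019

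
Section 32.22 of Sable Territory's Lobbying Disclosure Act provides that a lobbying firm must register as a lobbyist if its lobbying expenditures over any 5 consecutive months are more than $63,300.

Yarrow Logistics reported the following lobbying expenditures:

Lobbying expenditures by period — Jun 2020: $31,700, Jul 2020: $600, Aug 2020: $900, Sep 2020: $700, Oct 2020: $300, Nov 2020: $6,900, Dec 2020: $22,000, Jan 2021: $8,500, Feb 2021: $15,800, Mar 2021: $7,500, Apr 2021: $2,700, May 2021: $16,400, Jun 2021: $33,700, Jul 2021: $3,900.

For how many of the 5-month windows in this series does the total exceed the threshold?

Jun 2020–Oct 2020: $31,700 + $600 + $900 + $700 + $300 = $34,200 (under)
Jul 2020–Nov 2020: $600 + $900 + $700 + $300 + $6,900 = $9,400 (under)
Aug 2020–Dec 2020: $900 + $700 + $300 + $6,900 + $22,000 = $30,800 (under)
Sep 2020–Jan 2021: $700 + $300 + $6,900 + $22,000 + $8,500 = $38,400 (under)
Oct 2020–Feb 2021: $300 + $6,900 + $22,000 + $8,500 + $15,800 = $53,500 (under)
Nov 2020–Mar 2021: $6,900 + $22,000 + $8,500 + $15,800 + $7,500 = $60,700 (under)
Dec 2020–Apr 2021: $22,000 + $8,500 + $15,800 + $7,500 + $2,700 = $56,500 (under)
Jan 2021–May 2021: $8,500 + $15,800 + $7,500 + $2,700 + $16,400 = $50,900 (under)
Feb 2021–Jun 2021: $15,800 + $7,500 + $2,700 + $16,400 + $33,700 = $76,100 (over)
Mar 2021–Jul 2021: $7,500 + $2,700 + $16,400 + $33,700 + $3,900 = $64,200 (over)
2 windows exceed the threshold.

2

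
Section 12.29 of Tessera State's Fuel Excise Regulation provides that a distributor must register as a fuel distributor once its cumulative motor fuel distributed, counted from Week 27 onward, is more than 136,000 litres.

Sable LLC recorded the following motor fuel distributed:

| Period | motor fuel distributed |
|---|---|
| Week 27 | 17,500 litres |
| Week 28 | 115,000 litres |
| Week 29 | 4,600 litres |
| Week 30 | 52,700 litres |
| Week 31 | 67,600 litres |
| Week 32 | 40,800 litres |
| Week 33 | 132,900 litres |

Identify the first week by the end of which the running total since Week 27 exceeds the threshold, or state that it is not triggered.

Week 29

Through Week 27: 17,500 litres
Through Week 28: 132,500 litres
Through Week 29: 137,100 litres ← exceeds threshold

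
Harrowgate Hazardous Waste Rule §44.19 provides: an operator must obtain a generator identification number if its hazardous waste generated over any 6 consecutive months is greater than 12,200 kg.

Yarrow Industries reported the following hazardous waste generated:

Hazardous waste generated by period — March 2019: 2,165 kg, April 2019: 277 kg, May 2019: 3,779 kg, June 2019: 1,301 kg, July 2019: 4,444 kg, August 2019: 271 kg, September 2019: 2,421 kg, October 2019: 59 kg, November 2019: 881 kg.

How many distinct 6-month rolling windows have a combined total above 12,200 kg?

3

March 2019–August 2019: 2,165 kg + 277 kg + 3,779 kg + 1,301 kg + 4,444 kg + 271 kg = 12,237 kg (over)
April 2019–September 2019: 277 kg + 3,779 kg + 1,301 kg + 4,444 kg + 271 kg + 2,421 kg = 12,493 kg (over)
May 2019–October 2019: 3,779 kg + 1,301 kg + 4,444 kg + 271 kg + 2,421 kg + 59 kg = 12,275 kg (over)
June 2019–November 2019: 1,301 kg + 4,444 kg + 271 kg + 2,421 kg + 59 kg + 881 kg = 9,377 kg (under)
3 windows exceed the threshold.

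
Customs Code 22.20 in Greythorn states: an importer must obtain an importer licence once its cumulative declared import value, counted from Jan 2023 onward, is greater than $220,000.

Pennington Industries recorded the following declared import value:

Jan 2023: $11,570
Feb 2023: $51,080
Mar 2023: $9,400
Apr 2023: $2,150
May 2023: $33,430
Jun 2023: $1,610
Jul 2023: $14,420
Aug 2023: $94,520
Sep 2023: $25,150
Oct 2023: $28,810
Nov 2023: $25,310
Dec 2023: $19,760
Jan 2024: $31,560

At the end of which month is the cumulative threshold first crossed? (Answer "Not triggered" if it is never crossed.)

Through Jan 2023: $11,570
Through Feb 2023: $62,650
Through Mar 2023: $72,050
Through Apr 2023: $74,200
Through May 2023: $107,630
Through Jun 2023: $109,240
Through Jul 2023: $123,660
Through Aug 2023: $218,180
Through Sep 2023: $243,330 ← exceeds threshold

Sep 2023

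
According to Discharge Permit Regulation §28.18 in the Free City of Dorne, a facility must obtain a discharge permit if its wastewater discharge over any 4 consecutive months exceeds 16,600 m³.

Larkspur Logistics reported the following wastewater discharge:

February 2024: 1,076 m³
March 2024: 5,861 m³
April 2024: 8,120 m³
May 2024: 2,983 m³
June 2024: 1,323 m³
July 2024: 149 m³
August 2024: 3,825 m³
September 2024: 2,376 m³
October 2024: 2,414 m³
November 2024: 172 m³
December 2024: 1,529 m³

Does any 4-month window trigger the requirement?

February 2024–May 2024: 1,076 m³ + 5,861 m³ + 8,120 m³ + 2,983 m³ = 18,040 m³ (over)
March 2024–June 2024: 5,861 m³ + 8,120 m³ + 2,983 m³ + 1,323 m³ = 18,287 m³ (over)
April 2024–July 2024: 8,120 m³ + 2,983 m³ + 1,323 m³ + 149 m³ = 12,575 m³ (under)
May 2024–August 2024: 2,983 m³ + 1,323 m³ + 149 m³ + 3,825 m³ = 8,280 m³ (under)
June 2024–September 2024: 1,323 m³ + 149 m³ + 3,825 m³ + 2,376 m³ = 7,673 m³ (under)
July 2024–October 2024: 149 m³ + 3,825 m³ + 2,376 m³ + 2,414 m³ = 8,764 m³ (under)
August 2024–November 2024: 3,825 m³ + 2,376 m³ + 2,414 m³ + 172 m³ = 8,787 m³ (under)
September 2024–December 2024: 2,376 m³ + 2,414 m³ + 172 m³ + 1,529 m³ = 6,491 m³ (under)
At least one window exceeds 16,600 m³.

Yes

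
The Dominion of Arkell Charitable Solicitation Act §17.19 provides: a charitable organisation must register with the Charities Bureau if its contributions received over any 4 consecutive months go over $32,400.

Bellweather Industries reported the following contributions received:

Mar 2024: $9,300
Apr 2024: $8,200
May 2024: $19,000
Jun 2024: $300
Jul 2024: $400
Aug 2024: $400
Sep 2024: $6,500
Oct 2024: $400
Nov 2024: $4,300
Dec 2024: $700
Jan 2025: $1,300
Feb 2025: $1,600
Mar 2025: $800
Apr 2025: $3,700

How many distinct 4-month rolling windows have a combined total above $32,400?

1

Mar 2024–Jun 2024: $9,300 + $8,200 + $19,000 + $300 = $36,800 (over)
Apr 2024–Jul 2024: $8,200 + $19,000 + $300 + $400 = $27,900 (under)
May 2024–Aug 2024: $19,000 + $300 + $400 + $400 = $20,100 (under)
Jun 2024–Sep 2024: $300 + $400 + $400 + $6,500 = $7,600 (under)
Jul 2024–Oct 2024: $400 + $400 + $6,500 + $400 = $7,700 (under)
Aug 2024–Nov 2024: $400 + $6,500 + $400 + $4,300 = $11,600 (under)
Sep 2024–Dec 2024: $6,500 + $400 + $4,300 + $700 = $11,900 (under)
Oct 2024–Jan 2025: $400 + $4,300 + $700 + $1,300 = $6,700 (under)
Nov 2024–Feb 2025: $4,300 + $700 + $1,300 + $1,600 = $7,900 (under)
Dec 2024–Mar 2025: $700 + $1,300 + $1,600 + $800 = $4,400 (under)
Jan 2025–Apr 2025: $1,300 + $1,600 + $800 + $3,700 = $7,400 (under)
1 window exceeds the threshold.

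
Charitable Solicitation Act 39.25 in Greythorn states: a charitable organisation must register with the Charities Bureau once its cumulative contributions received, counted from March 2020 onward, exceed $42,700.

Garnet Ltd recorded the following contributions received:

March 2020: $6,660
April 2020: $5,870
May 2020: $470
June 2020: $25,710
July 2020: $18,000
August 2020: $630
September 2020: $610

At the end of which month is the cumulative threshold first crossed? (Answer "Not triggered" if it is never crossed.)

Through March 2020: $6,660
Through April 2020: $12,530
Through May 2020: $13,000
Through June 2020: $38,710
Through July 2020: $56,710 ← exceeds threshold

July 2020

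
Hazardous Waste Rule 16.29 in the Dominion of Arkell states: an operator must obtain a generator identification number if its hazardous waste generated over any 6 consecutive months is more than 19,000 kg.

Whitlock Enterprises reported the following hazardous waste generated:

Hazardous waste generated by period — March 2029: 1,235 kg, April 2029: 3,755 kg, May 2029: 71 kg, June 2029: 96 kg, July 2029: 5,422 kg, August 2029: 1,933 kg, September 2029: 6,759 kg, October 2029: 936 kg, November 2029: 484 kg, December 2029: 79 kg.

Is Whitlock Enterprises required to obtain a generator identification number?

No

March 2029–August 2029: 1,235 kg + 3,755 kg + 71 kg + 96 kg + 5,422 kg + 1,933 kg = 12,512 kg (under)
April 2029–September 2029: 3,755 kg + 71 kg + 96 kg + 5,422 kg + 1,933 kg + 6,759 kg = 18,036 kg (under)
May 2029–October 2029: 71 kg + 96 kg + 5,422 kg + 1,933 kg + 6,759 kg + 936 kg = 15,217 kg (under)
June 2029–November 2029: 96 kg + 5,422 kg + 1,933 kg + 6,759 kg + 936 kg + 484 kg = 15,630 kg (under)
July 2029–December 2029: 5,422 kg + 1,933 kg + 6,759 kg + 936 kg + 484 kg + 79 kg = 15,613 kg (under)
No window exceeds 19,000 kg.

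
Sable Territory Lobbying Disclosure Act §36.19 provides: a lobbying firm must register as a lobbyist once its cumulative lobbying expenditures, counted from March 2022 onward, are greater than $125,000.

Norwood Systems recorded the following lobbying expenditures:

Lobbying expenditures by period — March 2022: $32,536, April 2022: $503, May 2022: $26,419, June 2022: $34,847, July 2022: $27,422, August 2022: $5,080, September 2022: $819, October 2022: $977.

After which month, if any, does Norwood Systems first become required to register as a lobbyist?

August 2022

Through March 2022: $32,536
Through April 2022: $33,039
Through May 2022: $59,458
Through June 2022: $94,305
Through July 2022: $121,727
Through August 2022: $126,807 ← exceeds threshold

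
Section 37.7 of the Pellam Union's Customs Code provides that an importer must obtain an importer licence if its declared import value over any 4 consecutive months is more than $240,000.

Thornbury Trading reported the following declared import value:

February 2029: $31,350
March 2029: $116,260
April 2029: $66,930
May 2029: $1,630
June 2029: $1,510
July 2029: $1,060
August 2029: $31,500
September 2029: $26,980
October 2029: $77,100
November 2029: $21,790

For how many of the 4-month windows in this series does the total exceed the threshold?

0

February 2029–May 2029: $31,350 + $116,260 + $66,930 + $1,630 = $216,170 (under)
March 2029–June 2029: $116,260 + $66,930 + $1,630 + $1,510 = $186,330 (under)
April 2029–July 2029: $66,930 + $1,630 + $1,510 + $1,060 = $71,130 (under)
May 2029–August 2029: $1,630 + $1,510 + $1,060 + $31,500 = $35,700 (under)
June 2029–September 2029: $1,510 + $1,060 + $31,500 + $26,980 = $61,050 (under)
July 2029–October 2029: $1,060 + $31,500 + $26,980 + $77,100 = $136,640 (under)
August 2029–November 2029: $31,500 + $26,980 + $77,100 + $21,790 = $157,370 (under)
0 windows exceed the threshold.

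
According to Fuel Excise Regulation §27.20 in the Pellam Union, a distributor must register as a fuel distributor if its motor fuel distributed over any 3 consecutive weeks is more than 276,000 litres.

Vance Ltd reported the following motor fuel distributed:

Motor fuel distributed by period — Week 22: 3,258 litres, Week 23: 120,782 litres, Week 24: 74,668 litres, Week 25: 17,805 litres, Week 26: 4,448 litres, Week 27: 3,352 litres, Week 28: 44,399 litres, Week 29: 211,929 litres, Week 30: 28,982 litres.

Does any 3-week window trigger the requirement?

Week 22–Week 24: 3,258 litres + 120,782 litres + 74,668 litres = 198,708 litres (under)
Week 23–Week 25: 120,782 litres + 74,668 litres + 17,805 litres = 213,255 litres (under)
Week 24–Week 26: 74,668 litres + 17,805 litres + 4,448 litres = 96,921 litres (under)
Week 25–Week 27: 17,805 litres + 4,448 litres + 3,352 litres = 25,605 litres (under)
Week 26–Week 28: 4,448 litres + 3,352 litres + 44,399 litres = 52,199 litres (under)
Week 27–Week 29: 3,352 litres + 44,399 litres + 211,929 litres = 259,680 litres (under)
Week 28–Week 30: 44,399 litres + 211,929 litres + 28,982 litres = 285,310 litres (over)
At least one window exceeds 276,000 litres.

Yes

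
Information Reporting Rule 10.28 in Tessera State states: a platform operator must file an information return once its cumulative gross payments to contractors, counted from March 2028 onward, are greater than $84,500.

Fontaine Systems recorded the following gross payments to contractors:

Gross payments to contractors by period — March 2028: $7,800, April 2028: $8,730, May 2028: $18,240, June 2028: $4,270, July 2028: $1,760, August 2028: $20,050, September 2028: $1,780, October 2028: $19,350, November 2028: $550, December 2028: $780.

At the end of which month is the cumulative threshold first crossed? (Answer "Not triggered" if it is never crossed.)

Not triggered

Through March 2028: $7,800
Through April 2028: $16,530
Through May 2028: $34,770
Through June 2028: $39,040
Through July 2028: $40,800
Through August 2028: $60,850
Through September 2028: $62,630
Through October 2028: $81,980
Through November 2028: $82,530
Through December 2028: $83,310
Final cumulative total $83,310 ≤ $84,500; the threshold is never exceeded.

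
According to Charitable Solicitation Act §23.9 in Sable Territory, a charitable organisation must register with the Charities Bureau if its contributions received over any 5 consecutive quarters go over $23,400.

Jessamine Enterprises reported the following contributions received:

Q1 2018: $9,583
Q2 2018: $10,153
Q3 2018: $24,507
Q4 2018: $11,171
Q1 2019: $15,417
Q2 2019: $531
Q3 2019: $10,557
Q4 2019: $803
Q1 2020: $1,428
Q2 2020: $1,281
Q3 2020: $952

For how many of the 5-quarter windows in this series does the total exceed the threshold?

5

Q1 2018–Q1 2019: $9,583 + $10,153 + $24,507 + $11,171 + $15,417 = $70,831 (over)
Q2 2018–Q2 2019: $10,153 + $24,507 + $11,171 + $15,417 + $531 = $61,779 (over)
Q3 2018–Q3 2019: $24,507 + $11,171 + $15,417 + $531 + $10,557 = $62,183 (over)
Q4 2018–Q4 2019: $11,171 + $15,417 + $531 + $10,557 + $803 = $38,479 (over)
Q1 2019–Q1 2020: $15,417 + $531 + $10,557 + $803 + $1,428 = $28,736 (over)
Q2 2019–Q2 2020: $531 + $10,557 + $803 + $1,428 + $1,281 = $14,600 (under)
Q3 2019–Q3 2020: $10,557 + $803 + $1,428 + $1,281 + $952 = $15,021 (under)
5 windows exceed the threshold.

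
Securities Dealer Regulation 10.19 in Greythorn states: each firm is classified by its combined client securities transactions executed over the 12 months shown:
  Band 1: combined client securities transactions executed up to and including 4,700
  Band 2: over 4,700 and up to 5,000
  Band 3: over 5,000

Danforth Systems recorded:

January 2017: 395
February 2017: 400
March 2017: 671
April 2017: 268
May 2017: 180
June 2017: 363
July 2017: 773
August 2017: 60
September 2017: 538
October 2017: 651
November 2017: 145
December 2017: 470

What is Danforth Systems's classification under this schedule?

Combined client securities transactions executed: 395 + 400 + 671 + 268 + 180 + 363 + 773 + 60 + 538 + 651 + 145 + 470 = 4,914.
4,700 < 4,914 ≤ 5,000, so Band 2 applies.

Band 2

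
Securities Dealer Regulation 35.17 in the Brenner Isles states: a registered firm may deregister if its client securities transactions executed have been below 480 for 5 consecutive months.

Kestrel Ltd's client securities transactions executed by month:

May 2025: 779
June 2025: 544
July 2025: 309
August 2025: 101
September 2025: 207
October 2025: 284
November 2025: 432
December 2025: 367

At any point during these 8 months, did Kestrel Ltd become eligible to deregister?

Months below 480: July 2025, August 2025, September 2025, October 2025, November 2025, December 2025.
Longest run of consecutive months below the threshold: 6.
6 ≥ 5, so Kestrel Ltd became eligible.

Yes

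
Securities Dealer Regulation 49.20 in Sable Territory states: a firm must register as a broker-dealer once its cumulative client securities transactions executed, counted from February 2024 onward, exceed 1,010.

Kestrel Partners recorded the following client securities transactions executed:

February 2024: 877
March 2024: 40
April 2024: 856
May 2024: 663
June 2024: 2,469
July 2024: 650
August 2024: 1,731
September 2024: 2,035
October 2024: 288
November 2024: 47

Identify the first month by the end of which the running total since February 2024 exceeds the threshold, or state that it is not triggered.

April 2024

Through February 2024: 877
Through March 2024: 917
Through April 2024: 1,773 ← exceeds threshold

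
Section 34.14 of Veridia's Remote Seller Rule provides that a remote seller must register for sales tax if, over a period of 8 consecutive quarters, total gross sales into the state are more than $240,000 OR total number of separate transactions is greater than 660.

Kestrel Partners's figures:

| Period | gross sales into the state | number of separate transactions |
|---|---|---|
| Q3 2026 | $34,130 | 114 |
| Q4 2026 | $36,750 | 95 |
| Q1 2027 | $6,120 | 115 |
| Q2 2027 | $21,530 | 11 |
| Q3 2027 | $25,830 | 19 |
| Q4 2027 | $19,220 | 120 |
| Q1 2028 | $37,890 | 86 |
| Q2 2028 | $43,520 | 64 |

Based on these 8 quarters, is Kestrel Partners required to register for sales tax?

Total gross sales into the state: $34,130 + $36,750 + $6,120 + $21,530 + $25,830 + $19,220 + $37,890 + $43,520 = $224,990 (≤ $240,000).
Total number of separate transactions: 114 + 95 + 115 + 11 + 19 + 120 + 86 + 64 = 624 (≤ 660).
The test is 'or': neither threshold is exceeded.

No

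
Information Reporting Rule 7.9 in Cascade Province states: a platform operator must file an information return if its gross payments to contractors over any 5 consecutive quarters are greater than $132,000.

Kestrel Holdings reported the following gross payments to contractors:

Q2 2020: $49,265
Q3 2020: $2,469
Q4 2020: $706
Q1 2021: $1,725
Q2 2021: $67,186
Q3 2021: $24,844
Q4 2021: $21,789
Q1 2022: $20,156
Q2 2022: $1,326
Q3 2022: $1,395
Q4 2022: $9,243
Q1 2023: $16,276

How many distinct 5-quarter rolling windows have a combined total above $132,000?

2

Q2 2020–Q2 2021: $49,265 + $2,469 + $706 + $1,725 + $67,186 = $121,351 (under)
Q3 2020–Q3 2021: $2,469 + $706 + $1,725 + $67,186 + $24,844 = $96,930 (under)
Q4 2020–Q4 2021: $706 + $1,725 + $67,186 + $24,844 + $21,789 = $116,250 (under)
Q1 2021–Q1 2022: $1,725 + $67,186 + $24,844 + $21,789 + $20,156 = $135,700 (over)
Q2 2021–Q2 2022: $67,186 + $24,844 + $21,789 + $20,156 + $1,326 = $135,301 (over)
Q3 2021–Q3 2022: $24,844 + $21,789 + $20,156 + $1,326 + $1,395 = $69,510 (under)
Q4 2021–Q4 2022: $21,789 + $20,156 + $1,326 + $1,395 + $9,243 = $53,909 (under)
Q1 2022–Q1 2023: $20,156 + $1,326 + $1,395 + $9,243 + $16,276 = $48,396 (under)
2 windows exceed the threshold.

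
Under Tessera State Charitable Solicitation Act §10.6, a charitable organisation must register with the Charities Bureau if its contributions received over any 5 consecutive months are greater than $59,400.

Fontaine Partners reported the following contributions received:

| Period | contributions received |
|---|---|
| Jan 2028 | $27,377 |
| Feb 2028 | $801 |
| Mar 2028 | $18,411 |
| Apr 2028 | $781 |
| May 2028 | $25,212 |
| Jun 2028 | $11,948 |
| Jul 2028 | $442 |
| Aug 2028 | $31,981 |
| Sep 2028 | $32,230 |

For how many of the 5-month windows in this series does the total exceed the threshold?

Jan 2028–May 2028: $27,377 + $801 + $18,411 + $781 + $25,212 = $72,582 (over)
Feb 2028–Jun 2028: $801 + $18,411 + $781 + $25,212 + $11,948 = $57,153 (under)
Mar 2028–Jul 2028: $18,411 + $781 + $25,212 + $11,948 + $442 = $56,794 (under)
Apr 2028–Aug 2028: $781 + $25,212 + $11,948 + $442 + $31,981 = $70,364 (over)
May 2028–Sep 2028: $25,212 + $11,948 + $442 + $31,981 + $32,230 = $101,813 (over)
3 windows exceed the threshold.

3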